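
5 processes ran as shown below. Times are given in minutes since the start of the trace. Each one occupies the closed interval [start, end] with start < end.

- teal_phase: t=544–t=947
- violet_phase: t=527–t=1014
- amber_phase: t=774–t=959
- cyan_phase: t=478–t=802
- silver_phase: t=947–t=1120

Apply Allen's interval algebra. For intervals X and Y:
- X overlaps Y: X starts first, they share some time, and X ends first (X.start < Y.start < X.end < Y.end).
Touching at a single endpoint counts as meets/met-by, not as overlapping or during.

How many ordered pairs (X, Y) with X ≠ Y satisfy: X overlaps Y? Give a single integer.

Checking all 20 ordered pairs for relation 'overlaps'; matching pairs in alphabetical order:
(amber_phase, silver_phase): amber_phase overlaps silver_phase ✓
(cyan_phase, amber_phase): cyan_phase overlaps amber_phase ✓
(cyan_phase, teal_phase): cyan_phase overlaps teal_phase ✓
(cyan_phase, violet_phase): cyan_phase overlaps violet_phase ✓
(teal_phase, amber_phase): teal_phase overlaps amber_phase ✓
(violet_phase, silver_phase): violet_phase overlaps silver_phase ✓
Count: 6.

6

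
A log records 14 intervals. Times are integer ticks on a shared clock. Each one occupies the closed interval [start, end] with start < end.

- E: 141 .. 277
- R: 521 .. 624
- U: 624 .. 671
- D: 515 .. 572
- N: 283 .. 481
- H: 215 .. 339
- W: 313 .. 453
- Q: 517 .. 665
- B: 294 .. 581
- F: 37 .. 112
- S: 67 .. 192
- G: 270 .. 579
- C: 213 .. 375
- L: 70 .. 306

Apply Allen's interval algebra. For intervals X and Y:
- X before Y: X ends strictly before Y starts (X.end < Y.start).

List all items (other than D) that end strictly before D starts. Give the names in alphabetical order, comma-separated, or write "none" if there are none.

Target D = [515, 572].
B [294, 581] → contains → no.
C [213, 375] → before → yes.
E [141, 277] → before → yes.
F [37, 112] → before → yes.
G [270, 579] → contains → no.
H [215, 339] → before → yes.
L [70, 306] → before → yes.
N [283, 481] → before → yes.
Q [517, 665] → overlapped-by → no.
R [521, 624] → overlapped-by → no.
S [67, 192] → before → yes.
U [624, 671] → after → no.
W [313, 453] → before → yes.
Result: C, E, F, H, L, N, S, W.

C, E, F, H, L, N, S, W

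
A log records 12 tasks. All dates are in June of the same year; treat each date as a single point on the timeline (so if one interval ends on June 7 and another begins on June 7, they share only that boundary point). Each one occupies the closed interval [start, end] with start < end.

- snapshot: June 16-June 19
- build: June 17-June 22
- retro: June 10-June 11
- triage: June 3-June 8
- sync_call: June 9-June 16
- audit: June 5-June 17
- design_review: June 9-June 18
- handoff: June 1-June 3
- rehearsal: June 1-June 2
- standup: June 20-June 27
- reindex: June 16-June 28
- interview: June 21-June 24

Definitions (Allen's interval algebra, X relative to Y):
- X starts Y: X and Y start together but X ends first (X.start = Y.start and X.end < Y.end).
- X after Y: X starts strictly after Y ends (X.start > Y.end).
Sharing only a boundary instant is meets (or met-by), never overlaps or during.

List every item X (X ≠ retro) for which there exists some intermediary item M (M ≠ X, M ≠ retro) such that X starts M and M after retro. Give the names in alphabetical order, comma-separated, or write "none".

snapshot

Target retro = [June 10, June 11].
Intermediaries M with M after retro: build, interview, reindex, snapshot, standup.
Via build — items with X starts build: none.
Via interview — items with X starts interview: none.
Via reindex — items with X starts reindex: snapshot.
Via snapshot — items with X starts snapshot: none.
Via standup — items with X starts standup: none.
Union: snapshot.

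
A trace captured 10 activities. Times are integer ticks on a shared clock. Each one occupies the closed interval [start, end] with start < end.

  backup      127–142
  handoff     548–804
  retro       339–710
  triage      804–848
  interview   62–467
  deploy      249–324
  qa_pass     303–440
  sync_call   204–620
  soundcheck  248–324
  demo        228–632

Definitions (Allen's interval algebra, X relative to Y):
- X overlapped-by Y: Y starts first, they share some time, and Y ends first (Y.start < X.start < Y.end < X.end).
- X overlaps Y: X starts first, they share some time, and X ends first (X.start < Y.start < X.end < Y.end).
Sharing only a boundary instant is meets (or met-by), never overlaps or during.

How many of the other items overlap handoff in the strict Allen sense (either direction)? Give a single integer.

3

Target handoff = [548, 804].
backup [127, 142] → before → no.
demo [228, 632] → overlaps → counts.
deploy [249, 324] → before → no.
interview [62, 467] → before → no.
qa_pass [303, 440] → before → no.
retro [339, 710] → overlaps → counts.
soundcheck [248, 324] → before → no.
sync_call [204, 620] → overlaps → counts.
triage [804, 848] → met-by → no.
Total: 3.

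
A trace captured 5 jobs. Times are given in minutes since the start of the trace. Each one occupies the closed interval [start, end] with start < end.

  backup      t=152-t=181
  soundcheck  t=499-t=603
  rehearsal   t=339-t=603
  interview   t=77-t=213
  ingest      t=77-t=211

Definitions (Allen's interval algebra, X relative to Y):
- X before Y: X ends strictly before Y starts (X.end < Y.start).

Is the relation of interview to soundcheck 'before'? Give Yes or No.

interview = [t=77, t=213], soundcheck = [t=499, t=603].
Actual relation of interview to soundcheck: before.
Asked whether 'before' holds → Yes.

Yes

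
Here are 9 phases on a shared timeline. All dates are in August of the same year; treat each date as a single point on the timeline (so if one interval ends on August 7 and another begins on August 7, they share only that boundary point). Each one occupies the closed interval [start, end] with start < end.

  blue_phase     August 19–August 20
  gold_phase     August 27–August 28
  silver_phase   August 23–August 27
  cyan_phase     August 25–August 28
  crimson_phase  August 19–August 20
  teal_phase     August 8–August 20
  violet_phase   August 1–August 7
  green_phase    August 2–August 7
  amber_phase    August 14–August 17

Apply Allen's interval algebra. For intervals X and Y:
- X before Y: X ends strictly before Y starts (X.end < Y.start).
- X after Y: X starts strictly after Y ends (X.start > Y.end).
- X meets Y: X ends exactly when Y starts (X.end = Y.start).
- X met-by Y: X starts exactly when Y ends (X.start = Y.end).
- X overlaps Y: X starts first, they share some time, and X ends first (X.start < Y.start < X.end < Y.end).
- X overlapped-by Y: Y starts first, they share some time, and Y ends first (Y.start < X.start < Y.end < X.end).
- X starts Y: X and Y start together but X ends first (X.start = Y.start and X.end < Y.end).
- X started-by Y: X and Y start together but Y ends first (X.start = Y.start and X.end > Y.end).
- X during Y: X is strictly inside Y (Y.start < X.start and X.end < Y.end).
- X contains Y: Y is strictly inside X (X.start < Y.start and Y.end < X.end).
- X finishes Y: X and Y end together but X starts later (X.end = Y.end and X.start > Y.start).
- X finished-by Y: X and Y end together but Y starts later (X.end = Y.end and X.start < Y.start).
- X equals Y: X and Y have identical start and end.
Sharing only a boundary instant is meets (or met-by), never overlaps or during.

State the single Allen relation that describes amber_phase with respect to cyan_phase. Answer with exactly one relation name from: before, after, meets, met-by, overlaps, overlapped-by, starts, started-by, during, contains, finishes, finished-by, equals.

amber_phase = [August 14, August 17]; cyan_phase = [August 25, August 28].
Compare endpoints: amber_phase.start < cyan_phase.start, amber_phase.start < cyan_phase.end, amber_phase.end < cyan_phase.start, amber_phase.end < cyan_phase.end.
That pattern is 'before'.

before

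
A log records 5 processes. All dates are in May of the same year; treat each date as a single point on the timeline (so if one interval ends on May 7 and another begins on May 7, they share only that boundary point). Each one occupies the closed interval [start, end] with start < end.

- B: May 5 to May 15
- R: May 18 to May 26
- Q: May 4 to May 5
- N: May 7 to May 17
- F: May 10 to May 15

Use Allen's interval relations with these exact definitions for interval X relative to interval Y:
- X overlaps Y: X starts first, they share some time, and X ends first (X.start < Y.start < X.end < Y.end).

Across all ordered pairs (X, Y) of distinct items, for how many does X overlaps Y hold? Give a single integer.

Checking all 20 ordered pairs for relation 'overlaps'; matching pairs in alphabetical order:
(B, N): B overlaps N ✓
Count: 1.

1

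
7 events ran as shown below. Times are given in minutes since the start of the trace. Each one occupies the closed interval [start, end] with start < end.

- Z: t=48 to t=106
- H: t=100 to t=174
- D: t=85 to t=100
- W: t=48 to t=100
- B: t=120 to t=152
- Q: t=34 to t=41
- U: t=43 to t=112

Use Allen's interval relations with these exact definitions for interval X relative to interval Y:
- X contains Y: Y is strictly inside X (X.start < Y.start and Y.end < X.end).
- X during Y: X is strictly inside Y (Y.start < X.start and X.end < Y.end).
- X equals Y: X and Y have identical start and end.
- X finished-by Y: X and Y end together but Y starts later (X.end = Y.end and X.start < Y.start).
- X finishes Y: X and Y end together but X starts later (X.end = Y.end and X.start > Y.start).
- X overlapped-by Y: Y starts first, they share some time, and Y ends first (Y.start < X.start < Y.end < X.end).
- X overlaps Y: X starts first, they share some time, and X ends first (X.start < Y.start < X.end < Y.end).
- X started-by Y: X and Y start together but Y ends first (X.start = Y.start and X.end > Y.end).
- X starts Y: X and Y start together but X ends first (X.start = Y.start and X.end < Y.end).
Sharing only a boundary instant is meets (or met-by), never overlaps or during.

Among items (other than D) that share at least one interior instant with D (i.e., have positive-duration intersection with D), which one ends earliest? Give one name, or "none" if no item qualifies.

W

Target D = [t=85, t=100].
B [t=120, t=152] → after → excluded.
H [t=100, t=174] → met-by → excluded.
Q [t=34, t=41] → before → excluded.
U [t=43, t=112] → contains → candidate.
W [t=48, t=100] → finished-by → candidate.
Z [t=48, t=106] → contains → candidate.
Among candidates, earliest end is t=100 → W.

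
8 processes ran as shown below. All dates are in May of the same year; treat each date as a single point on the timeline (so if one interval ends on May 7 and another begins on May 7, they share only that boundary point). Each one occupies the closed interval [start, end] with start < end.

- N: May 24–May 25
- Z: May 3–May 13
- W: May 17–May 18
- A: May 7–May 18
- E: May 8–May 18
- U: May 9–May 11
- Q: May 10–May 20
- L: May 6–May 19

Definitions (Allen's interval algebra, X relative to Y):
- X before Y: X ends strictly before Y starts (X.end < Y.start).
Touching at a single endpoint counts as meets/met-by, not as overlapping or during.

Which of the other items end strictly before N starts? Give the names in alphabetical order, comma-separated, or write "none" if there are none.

Target N = [May 24, May 25].
A [May 7, May 18] → before → yes.
E [May 8, May 18] → before → yes.
L [May 6, May 19] → before → yes.
Q [May 10, May 20] → before → yes.
U [May 9, May 11] → before → yes.
W [May 17, May 18] → before → yes.
Z [May 3, May 13] → before → yes.
Result: A, E, L, Q, U, W, Z.

A, E, L, Q, U, W, Z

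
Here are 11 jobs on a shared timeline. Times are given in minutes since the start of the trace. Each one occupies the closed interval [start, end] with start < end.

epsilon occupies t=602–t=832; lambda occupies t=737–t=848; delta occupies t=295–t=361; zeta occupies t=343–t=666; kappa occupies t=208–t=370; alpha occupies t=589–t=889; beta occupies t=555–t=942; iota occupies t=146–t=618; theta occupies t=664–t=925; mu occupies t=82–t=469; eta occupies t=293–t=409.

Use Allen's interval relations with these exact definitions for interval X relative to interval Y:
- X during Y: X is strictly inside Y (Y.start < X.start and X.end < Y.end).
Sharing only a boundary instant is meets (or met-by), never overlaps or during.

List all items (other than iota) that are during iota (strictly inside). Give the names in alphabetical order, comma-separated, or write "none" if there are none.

delta, eta, kappa

Target iota = [t=146, t=618].
alpha [t=589, t=889] → overlapped-by → no.
beta [t=555, t=942] → overlapped-by → no.
delta [t=295, t=361] → during → yes.
epsilon [t=602, t=832] → overlapped-by → no.
eta [t=293, t=409] → during → yes.
kappa [t=208, t=370] → during → yes.
lambda [t=737, t=848] → after → no.
mu [t=82, t=469] → overlaps → no.
theta [t=664, t=925] → after → no.
zeta [t=343, t=666] → overlapped-by → no.
Result: delta, eta, kappa.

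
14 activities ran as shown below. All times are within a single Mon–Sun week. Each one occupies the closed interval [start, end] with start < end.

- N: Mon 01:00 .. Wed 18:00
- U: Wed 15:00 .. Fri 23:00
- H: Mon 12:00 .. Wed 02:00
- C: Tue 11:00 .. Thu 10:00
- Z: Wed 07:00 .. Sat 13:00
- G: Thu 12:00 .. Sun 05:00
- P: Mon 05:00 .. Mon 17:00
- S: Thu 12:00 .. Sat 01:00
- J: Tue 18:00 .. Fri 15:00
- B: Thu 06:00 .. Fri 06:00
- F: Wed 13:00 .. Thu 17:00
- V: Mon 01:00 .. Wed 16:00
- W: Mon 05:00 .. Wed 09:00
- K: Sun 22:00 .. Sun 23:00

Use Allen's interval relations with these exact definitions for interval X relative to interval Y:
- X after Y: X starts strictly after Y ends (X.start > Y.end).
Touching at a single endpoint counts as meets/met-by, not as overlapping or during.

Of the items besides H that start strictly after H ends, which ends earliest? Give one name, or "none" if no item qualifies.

Target H = [Mon 12:00, Wed 02:00].
B [Thu 06:00, Fri 06:00] → after → candidate.
C [Tue 11:00, Thu 10:00] → overlapped-by → excluded.
F [Wed 13:00, Thu 17:00] → after → candidate.
G [Thu 12:00, Sun 05:00] → after → candidate.
J [Tue 18:00, Fri 15:00] → overlapped-by → excluded.
K [Sun 22:00, Sun 23:00] → after → candidate.
N [Mon 01:00, Wed 18:00] → contains → excluded.
P [Mon 05:00, Mon 17:00] → overlaps → excluded.
S [Thu 12:00, Sat 01:00] → after → candidate.
U [Wed 15:00, Fri 23:00] → after → candidate.
V [Mon 01:00, Wed 16:00] → contains → excluded.
W [Mon 05:00, Wed 09:00] → contains → excluded.
Z [Wed 07:00, Sat 13:00] → after → candidate.
Among candidates, earliest end is Thu 17:00 → F.

F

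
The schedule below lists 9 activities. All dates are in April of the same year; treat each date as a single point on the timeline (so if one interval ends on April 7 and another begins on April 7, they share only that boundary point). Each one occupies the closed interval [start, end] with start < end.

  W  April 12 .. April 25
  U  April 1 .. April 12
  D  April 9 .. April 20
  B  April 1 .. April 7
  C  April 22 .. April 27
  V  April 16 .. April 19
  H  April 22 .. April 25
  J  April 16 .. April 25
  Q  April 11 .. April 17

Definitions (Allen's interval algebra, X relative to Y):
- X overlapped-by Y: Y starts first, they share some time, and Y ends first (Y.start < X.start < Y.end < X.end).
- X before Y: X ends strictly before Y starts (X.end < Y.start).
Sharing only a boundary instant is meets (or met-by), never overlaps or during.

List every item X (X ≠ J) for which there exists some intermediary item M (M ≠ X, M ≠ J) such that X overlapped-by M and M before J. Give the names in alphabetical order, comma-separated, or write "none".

Target J = [April 16, April 25].
Intermediaries M with M before J: B, U.
Via B — items with X overlapped-by B: none.
Via U — items with X overlapped-by U: D, Q.
Union: D, Q.

D, Q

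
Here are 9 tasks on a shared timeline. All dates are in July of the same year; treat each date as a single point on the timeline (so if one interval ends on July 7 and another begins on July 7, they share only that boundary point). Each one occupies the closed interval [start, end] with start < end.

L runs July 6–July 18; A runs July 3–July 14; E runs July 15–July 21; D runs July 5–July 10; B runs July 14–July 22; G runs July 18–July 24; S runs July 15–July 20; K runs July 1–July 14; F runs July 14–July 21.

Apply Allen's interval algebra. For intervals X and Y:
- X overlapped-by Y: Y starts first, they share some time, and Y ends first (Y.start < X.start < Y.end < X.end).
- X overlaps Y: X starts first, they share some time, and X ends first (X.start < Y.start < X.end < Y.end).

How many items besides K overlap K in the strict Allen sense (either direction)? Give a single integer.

1

Target K = [July 1, July 14].
A [July 3, July 14] → finishes → no.
B [July 14, July 22] → met-by → no.
D [July 5, July 10] → during → no.
E [July 15, July 21] → after → no.
F [July 14, July 21] → met-by → no.
G [July 18, July 24] → after → no.
L [July 6, July 18] → overlapped-by → counts.
S [July 15, July 20] → after → no.
Total: 1.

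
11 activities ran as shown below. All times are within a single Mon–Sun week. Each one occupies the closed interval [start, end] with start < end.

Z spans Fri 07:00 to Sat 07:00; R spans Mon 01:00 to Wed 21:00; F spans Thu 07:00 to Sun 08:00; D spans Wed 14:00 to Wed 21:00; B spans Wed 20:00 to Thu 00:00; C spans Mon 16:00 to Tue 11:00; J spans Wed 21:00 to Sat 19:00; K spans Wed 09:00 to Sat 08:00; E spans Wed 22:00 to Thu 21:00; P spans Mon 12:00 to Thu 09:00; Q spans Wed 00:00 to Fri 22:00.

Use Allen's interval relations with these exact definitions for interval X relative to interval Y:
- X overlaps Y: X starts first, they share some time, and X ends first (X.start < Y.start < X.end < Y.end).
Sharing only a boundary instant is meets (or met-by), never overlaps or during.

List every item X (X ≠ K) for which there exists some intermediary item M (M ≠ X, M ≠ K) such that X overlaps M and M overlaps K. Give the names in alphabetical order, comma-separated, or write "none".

Target K = [Wed 09:00, Sat 08:00].
Intermediaries M with M overlaps K: P, Q, R.
Via P — items with X overlaps P: R.
Via Q — items with X overlaps Q: P, R.
Via R — items with X overlaps R: none.
Union: P, R.

P, R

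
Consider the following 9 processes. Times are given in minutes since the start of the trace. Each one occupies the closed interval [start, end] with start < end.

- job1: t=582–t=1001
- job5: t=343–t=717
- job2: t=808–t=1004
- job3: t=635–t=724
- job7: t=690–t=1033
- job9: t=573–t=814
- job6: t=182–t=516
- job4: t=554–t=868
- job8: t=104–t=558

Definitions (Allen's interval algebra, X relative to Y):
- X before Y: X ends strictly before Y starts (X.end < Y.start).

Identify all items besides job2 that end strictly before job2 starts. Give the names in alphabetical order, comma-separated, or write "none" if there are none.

Target job2 = [t=808, t=1004].
job1 [t=582, t=1001] → overlaps → no.
job3 [t=635, t=724] → before → yes.
job4 [t=554, t=868] → overlaps → no.
job5 [t=343, t=717] → before → yes.
job6 [t=182, t=516] → before → yes.
job7 [t=690, t=1033] → contains → no.
job8 [t=104, t=558] → before → yes.
job9 [t=573, t=814] → overlaps → no.
Result: job3, job5, job6, job8.

job3, job5, job6, job8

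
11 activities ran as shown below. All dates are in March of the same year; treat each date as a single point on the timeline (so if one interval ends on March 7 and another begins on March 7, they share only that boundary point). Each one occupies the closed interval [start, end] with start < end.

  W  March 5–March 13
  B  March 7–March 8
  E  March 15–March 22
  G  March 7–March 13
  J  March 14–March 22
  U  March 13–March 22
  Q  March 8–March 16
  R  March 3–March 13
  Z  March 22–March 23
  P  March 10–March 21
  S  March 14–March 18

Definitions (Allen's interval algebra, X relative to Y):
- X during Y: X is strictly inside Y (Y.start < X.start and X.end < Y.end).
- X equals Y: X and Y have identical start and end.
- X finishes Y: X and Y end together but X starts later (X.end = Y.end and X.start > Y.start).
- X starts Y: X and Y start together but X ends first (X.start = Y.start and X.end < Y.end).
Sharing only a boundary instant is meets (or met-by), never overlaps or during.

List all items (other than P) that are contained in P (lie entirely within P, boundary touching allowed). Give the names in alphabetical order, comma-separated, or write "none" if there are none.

S

Target P = [March 10, March 21].
B [March 7, March 8] → before → no.
E [March 15, March 22] → overlapped-by → no.
G [March 7, March 13] → overlaps → no.
J [March 14, March 22] → overlapped-by → no.
Q [March 8, March 16] → overlaps → no.
R [March 3, March 13] → overlaps → no.
S [March 14, March 18] → during → yes.
U [March 13, March 22] → overlapped-by → no.
W [March 5, March 13] → overlaps → no.
Z [March 22, March 23] → after → no.
Result: S.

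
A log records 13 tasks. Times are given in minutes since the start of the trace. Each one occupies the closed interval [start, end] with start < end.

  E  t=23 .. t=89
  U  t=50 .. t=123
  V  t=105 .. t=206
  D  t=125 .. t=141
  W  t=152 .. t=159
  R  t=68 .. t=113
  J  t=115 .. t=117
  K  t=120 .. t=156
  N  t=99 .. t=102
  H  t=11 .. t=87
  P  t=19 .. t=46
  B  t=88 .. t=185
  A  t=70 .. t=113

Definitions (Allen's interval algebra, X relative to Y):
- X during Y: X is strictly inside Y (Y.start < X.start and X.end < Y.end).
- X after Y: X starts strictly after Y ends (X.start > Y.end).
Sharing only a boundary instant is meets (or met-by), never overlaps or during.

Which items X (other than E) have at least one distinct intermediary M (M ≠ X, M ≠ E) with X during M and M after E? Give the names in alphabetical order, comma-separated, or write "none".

Target E = [t=23, t=89].
Intermediaries M with M after E: D, J, K, N, V, W.
Via D — items with X during D: none.
Via J — items with X during J: none.
Via K — items with X during K: D.
Via N — items with X during N: none.
Via V — items with X during V: D, J, K, W.
Via W — items with X during W: none.
Union: D, J, K, W.

D, J, K, W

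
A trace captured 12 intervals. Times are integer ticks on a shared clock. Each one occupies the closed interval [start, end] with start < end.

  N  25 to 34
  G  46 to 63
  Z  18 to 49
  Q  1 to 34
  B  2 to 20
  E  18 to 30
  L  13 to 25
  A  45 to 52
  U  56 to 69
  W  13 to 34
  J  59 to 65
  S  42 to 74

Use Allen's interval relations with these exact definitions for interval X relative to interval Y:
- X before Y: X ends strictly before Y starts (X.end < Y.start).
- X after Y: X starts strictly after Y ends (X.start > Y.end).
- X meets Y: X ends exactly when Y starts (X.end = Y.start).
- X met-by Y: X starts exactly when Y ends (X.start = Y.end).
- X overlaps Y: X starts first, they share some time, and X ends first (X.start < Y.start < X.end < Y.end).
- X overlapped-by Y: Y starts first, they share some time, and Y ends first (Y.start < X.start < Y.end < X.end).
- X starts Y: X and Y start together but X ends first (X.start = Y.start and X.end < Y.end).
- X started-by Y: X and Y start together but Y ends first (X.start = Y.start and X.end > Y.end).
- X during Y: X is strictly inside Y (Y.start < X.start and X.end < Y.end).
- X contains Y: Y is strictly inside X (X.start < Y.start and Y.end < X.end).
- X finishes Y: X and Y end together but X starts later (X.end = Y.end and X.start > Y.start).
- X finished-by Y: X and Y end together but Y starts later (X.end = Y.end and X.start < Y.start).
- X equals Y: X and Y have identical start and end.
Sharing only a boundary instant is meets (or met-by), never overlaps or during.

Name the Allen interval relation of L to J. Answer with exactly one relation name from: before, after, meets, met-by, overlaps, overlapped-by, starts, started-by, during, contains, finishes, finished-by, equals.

before

L = [13, 25]; J = [59, 65].
Compare endpoints: L.start < J.start, L.start < J.end, L.end < J.start, L.end < J.end.
That pattern is 'before'.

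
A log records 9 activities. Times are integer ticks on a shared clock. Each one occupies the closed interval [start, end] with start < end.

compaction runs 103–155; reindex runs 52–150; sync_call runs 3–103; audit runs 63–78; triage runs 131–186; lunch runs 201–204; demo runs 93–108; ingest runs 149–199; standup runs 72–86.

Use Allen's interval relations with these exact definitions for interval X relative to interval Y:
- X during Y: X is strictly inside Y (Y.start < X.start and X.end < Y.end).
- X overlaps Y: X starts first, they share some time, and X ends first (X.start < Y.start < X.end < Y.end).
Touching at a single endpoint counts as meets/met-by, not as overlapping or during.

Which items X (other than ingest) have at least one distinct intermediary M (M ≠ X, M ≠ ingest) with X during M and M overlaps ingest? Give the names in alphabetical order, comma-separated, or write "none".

Target ingest = [149, 199].
Intermediaries M with M overlaps ingest: compaction, reindex, triage.
Via compaction — items with X during compaction: none.
Via reindex — items with X during reindex: audit, demo, standup.
Via triage — items with X during triage: none.
Union: audit, demo, standup.

audit, demo, standup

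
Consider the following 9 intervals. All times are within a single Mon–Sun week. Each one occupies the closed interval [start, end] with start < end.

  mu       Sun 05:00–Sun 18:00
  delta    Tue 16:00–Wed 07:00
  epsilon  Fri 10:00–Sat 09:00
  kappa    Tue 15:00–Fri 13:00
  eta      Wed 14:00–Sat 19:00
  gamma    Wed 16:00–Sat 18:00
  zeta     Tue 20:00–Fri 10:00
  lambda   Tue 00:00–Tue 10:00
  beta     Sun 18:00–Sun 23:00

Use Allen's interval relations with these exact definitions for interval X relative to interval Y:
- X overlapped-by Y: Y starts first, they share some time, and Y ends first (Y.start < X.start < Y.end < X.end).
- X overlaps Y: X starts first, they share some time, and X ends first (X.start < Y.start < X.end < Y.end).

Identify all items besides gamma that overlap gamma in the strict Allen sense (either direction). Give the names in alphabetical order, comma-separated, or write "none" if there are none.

Target gamma = [Wed 16:00, Sat 18:00].
beta [Sun 18:00, Sun 23:00] → after → no.
delta [Tue 16:00, Wed 07:00] → before → no.
epsilon [Fri 10:00, Sat 09:00] → during → no.
eta [Wed 14:00, Sat 19:00] → contains → no.
kappa [Tue 15:00, Fri 13:00] → overlaps → yes.
lambda [Tue 00:00, Tue 10:00] → before → no.
mu [Sun 05:00, Sun 18:00] → after → no.
zeta [Tue 20:00, Fri 10:00] → overlaps → yes.
Result: kappa, zeta.

kappa, zeta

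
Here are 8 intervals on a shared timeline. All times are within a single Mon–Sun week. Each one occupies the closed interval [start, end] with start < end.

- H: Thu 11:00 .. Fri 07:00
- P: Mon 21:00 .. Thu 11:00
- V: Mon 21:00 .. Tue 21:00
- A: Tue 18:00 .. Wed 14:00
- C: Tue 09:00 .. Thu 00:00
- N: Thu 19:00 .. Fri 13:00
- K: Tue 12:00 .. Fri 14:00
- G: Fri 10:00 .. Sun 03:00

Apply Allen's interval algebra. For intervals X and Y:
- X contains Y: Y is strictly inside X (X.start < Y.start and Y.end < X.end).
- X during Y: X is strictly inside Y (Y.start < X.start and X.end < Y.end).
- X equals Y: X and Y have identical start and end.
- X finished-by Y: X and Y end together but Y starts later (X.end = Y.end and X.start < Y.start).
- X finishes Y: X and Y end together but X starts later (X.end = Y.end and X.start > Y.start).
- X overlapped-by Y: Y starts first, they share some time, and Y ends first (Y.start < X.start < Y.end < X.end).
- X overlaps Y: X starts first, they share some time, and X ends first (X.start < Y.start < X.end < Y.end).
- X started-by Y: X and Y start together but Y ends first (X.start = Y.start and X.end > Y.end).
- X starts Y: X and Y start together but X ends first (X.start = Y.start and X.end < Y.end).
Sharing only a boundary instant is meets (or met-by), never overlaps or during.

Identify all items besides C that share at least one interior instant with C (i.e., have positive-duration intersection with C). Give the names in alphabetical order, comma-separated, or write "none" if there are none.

Target C = [Tue 09:00, Thu 00:00].
A [Tue 18:00, Wed 14:00] → during → yes.
G [Fri 10:00, Sun 03:00] → after → no.
H [Thu 11:00, Fri 07:00] → after → no.
K [Tue 12:00, Fri 14:00] → overlapped-by → yes.
N [Thu 19:00, Fri 13:00] → after → no.
P [Mon 21:00, Thu 11:00] → contains → yes.
V [Mon 21:00, Tue 21:00] → overlaps → yes.
Result: A, K, P, V.

A, K, P, V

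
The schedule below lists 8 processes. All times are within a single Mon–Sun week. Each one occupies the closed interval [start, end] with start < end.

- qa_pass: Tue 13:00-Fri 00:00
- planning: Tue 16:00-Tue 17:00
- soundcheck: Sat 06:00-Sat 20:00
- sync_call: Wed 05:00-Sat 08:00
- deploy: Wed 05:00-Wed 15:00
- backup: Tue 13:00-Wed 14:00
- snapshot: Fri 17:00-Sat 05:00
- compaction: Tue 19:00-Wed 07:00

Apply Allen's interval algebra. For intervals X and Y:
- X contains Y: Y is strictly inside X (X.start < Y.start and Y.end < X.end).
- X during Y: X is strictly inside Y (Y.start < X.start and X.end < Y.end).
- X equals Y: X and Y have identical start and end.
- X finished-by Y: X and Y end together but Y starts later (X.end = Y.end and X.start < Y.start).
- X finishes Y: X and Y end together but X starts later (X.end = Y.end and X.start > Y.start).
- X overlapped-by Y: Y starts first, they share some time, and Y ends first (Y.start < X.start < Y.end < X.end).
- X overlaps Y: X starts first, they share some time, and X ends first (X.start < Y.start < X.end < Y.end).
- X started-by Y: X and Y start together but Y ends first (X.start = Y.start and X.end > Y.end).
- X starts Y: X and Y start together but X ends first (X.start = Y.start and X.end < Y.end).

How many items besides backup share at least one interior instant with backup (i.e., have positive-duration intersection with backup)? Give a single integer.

5

Target backup = [Tue 13:00, Wed 14:00].
compaction [Tue 19:00, Wed 07:00] → during → counts.
deploy [Wed 05:00, Wed 15:00] → overlapped-by → counts.
planning [Tue 16:00, Tue 17:00] → during → counts.
qa_pass [Tue 13:00, Fri 00:00] → started-by → counts.
snapshot [Fri 17:00, Sat 05:00] → after → no.
soundcheck [Sat 06:00, Sat 20:00] → after → no.
sync_call [Wed 05:00, Sat 08:00] → overlapped-by → counts.
Total: 5.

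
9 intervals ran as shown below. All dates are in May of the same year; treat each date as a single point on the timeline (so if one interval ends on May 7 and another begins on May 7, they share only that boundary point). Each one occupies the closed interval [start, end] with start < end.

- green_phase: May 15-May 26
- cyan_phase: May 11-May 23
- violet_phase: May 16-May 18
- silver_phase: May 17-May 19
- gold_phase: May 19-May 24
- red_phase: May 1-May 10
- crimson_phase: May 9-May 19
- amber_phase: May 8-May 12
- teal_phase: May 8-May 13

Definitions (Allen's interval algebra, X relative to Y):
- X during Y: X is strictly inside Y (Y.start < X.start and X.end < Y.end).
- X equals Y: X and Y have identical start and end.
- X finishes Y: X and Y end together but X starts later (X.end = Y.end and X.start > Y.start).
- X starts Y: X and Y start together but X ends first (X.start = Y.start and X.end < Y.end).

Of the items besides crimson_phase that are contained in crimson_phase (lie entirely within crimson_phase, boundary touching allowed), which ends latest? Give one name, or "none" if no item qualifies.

Target crimson_phase = [May 9, May 19].
amber_phase [May 8, May 12] → overlaps → excluded.
cyan_phase [May 11, May 23] → overlapped-by → excluded.
gold_phase [May 19, May 24] → met-by → excluded.
green_phase [May 15, May 26] → overlapped-by → excluded.
red_phase [May 1, May 10] → overlaps → excluded.
silver_phase [May 17, May 19] → finishes → candidate.
teal_phase [May 8, May 13] → overlaps → excluded.
violet_phase [May 16, May 18] → during → candidate.
Among candidates, latest end is May 19 → silver_phase.

silver_phase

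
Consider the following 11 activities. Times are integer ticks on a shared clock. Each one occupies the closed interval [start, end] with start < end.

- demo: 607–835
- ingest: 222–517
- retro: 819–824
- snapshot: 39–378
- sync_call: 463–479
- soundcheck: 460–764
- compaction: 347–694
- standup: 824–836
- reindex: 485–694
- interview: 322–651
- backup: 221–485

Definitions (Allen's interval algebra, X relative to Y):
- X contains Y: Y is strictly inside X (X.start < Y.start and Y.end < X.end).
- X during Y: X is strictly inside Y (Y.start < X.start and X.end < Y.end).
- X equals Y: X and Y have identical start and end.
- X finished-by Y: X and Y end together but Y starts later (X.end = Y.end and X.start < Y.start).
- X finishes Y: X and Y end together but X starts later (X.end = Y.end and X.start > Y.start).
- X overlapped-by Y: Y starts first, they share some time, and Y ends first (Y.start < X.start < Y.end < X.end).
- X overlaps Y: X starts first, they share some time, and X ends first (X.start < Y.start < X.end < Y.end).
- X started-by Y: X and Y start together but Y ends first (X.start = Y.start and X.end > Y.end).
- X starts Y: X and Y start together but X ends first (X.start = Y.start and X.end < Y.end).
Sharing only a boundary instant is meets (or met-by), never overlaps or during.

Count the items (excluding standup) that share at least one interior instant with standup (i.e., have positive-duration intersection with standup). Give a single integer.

Target standup = [824, 836].
backup [221, 485] → before → no.
compaction [347, 694] → before → no.
demo [607, 835] → overlaps → counts.
ingest [222, 517] → before → no.
interview [322, 651] → before → no.
reindex [485, 694] → before → no.
retro [819, 824] → meets → no.
snapshot [39, 378] → before → no.
soundcheck [460, 764] → before → no.
sync_call [463, 479] → before → no.
Total: 1.

1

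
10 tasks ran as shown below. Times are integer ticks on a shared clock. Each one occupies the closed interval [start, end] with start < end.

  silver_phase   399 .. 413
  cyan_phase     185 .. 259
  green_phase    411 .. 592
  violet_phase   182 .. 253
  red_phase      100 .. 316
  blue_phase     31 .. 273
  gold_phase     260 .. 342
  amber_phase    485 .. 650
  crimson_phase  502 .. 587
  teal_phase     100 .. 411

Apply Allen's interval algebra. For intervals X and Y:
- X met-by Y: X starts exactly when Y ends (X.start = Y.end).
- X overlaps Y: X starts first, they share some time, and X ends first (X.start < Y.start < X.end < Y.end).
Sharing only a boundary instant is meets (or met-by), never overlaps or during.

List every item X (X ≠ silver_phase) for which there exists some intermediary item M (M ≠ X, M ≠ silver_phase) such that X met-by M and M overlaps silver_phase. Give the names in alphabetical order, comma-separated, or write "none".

green_phase

Target silver_phase = [399, 413].
Intermediaries M with M overlaps silver_phase: teal_phase.
Via teal_phase — items with X met-by teal_phase: green_phase.
Union: green_phase.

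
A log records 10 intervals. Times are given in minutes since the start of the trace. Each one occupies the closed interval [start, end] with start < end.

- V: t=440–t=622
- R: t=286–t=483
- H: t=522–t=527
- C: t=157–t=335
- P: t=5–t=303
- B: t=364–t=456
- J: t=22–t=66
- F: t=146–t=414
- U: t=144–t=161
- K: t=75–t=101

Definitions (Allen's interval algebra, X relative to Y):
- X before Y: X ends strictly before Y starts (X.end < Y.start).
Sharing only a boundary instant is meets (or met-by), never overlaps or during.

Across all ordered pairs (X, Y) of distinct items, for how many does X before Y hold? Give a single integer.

29

Checking all 90 ordered pairs for relation 'before'; matching pairs in alphabetical order:
(B, H): B before H ✓
(C, B): C before B ✓
(C, H): C before H ✓
(C, V): C before V ✓
(F, H): F before H ✓
(F, V): F before V ✓
(J, B): J before B ✓
(J, C): J before C ✓
(J, F): J before F ✓
(J, H): J before H ✓
(J, K): J before K ✓
(J, R): J before R ✓
(J, U): J before U ✓
(J, V): J before V ✓
(K, B): K before B ✓
(K, C): K before C ✓
(K, F): K before F ✓
(K, H): K before H ✓
(K, R): K before R ✓
(K, U): K before U ✓
(K, V): K before V ✓
(P, B): P before B ✓
(P, H): P before H ✓
(P, V): P before V ✓
... plus 5 further pairs not listed.
Count: 29.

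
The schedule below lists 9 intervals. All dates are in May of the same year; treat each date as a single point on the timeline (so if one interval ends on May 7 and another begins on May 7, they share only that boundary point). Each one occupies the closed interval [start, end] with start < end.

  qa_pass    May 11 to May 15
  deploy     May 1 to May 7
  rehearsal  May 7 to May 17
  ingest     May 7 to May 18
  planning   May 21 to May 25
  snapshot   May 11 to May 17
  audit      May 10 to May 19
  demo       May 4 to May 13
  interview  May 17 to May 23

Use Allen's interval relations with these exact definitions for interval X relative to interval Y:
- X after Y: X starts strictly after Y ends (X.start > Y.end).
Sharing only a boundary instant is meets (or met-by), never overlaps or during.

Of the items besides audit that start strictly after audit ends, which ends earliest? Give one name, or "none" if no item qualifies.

Target audit = [May 10, May 19].
demo [May 4, May 13] → overlaps → excluded.
deploy [May 1, May 7] → before → excluded.
ingest [May 7, May 18] → overlaps → excluded.
interview [May 17, May 23] → overlapped-by → excluded.
planning [May 21, May 25] → after → candidate.
qa_pass [May 11, May 15] → during → excluded.
rehearsal [May 7, May 17] → overlaps → excluded.
snapshot [May 11, May 17] → during → excluded.
Among candidates, earliest end is May 25 → planning.

planning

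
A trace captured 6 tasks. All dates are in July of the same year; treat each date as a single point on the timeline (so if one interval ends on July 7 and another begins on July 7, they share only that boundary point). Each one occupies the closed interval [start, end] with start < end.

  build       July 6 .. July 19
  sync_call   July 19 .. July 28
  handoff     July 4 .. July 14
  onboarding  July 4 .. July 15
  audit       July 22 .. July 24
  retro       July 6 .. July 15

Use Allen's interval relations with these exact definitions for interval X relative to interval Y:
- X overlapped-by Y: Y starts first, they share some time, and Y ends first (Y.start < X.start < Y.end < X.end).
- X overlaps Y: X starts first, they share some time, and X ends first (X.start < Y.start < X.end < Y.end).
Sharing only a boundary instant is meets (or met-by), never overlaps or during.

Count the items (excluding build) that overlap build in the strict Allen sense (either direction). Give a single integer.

Target build = [July 6, July 19].
audit [July 22, July 24] → after → no.
handoff [July 4, July 14] → overlaps → counts.
onboarding [July 4, July 15] → overlaps → counts.
retro [July 6, July 15] → starts → no.
sync_call [July 19, July 28] → met-by → no.
Total: 2.

2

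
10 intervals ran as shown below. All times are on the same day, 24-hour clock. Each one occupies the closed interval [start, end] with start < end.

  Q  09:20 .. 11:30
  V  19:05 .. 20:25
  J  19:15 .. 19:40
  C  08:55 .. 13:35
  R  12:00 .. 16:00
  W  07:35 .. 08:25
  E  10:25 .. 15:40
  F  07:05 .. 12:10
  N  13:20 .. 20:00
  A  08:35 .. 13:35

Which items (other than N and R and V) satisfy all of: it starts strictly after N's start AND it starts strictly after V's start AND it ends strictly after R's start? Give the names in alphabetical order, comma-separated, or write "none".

Conditions: its start is strictly after N's start (X.start > 13:20) AND its start is strictly after V's start (X.start > 19:05) AND its end is strictly after R's start (X.end > 12:00).
A: start 08:35 > 13:20? ✗; start 08:35 > 19:05? ✗; end 13:35 > 12:00? ✓ → no.
C: start 08:55 > 13:20? ✗; start 08:55 > 19:05? ✗; end 13:35 > 12:00? ✓ → no.
E: start 10:25 > 13:20? ✗; start 10:25 > 19:05? ✗; end 15:40 > 12:00? ✓ → no.
F: start 07:05 > 13:20? ✗; start 07:05 > 19:05? ✗; end 12:10 > 12:00? ✓ → no.
J: start 19:15 > 13:20? ✓; start 19:15 > 19:05? ✓; end 19:40 > 12:00? ✓ → yes.
Q: start 09:20 > 13:20? ✗; start 09:20 > 19:05? ✗; end 11:30 > 12:00? ✗ → no.
W: start 07:35 > 13:20? ✗; start 07:35 > 19:05? ✗; end 08:25 > 12:00? ✗ → no.
Result: J.

J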